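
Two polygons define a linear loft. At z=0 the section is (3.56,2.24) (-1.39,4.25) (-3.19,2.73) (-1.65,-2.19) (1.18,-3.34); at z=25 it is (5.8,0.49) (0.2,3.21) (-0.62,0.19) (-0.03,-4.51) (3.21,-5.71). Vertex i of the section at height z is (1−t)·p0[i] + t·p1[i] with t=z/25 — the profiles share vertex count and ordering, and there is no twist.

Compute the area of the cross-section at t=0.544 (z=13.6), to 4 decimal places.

Cross-section at t=0.544: each vertex is (1-t)·p0[i] + t·p1[i].
  v1: (1-0.544)·(3.56,2.24) + 0.544·(5.8,0.49) = (4.7786,1.2880)
  v2: (1-0.544)·(-1.39,4.25) + 0.544·(0.2,3.21) = (-0.5250,3.6842)
  v3: (1-0.544)·(-3.19,2.73) + 0.544·(-0.62,0.19) = (-1.7919,1.3482)
  v4: (1-0.544)·(-1.65,-2.19) + 0.544·(-0.03,-4.51) = (-0.7687,-3.4521)
  v5: (1-0.544)·(1.18,-3.34) + 0.544·(3.21,-5.71) = (2.2843,-4.6293)
Shoelace sum Σ(x_i·y_{i+1} − x_{i+1}·y_i):
  i=1: 4.7786·3.6842 − -0.5250·1.2880 = +18.2816 (running +18.2816)
  i=2: -0.5250·1.3482 − -1.7919·3.6842 = +5.8940 (running +24.1756)
  i=3: -1.7919·-3.4521 − -0.7687·1.3482 = +7.2223 (running +31.3979)
  i=4: -0.7687·-4.6293 − 2.2843·-3.4521 = +11.4443 (running +42.8421)
  i=5: 2.2843·1.2880 − 4.7786·-4.6293 = +25.0635 (running +67.9056)
Area = |Σ|/2 = |67.9056|/2 = 33.9528

Area at t=0.544: 33.9528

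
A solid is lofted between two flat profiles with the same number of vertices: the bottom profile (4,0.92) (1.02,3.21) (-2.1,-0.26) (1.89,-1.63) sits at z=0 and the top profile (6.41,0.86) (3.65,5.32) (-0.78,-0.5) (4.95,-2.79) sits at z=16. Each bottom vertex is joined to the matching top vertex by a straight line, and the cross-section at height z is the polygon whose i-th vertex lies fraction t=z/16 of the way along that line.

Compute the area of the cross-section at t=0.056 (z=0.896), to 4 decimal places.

Area at t=0.056: 16.0058

Cross-section at t=0.056: each vertex is (1-t)·p0[i] + t·p1[i].
  v1: (1-0.056)·(4,0.92) + 0.056·(6.41,0.86) = (4.1350,0.9166)
  v2: (1-0.056)·(1.02,3.21) + 0.056·(3.65,5.32) = (1.1673,3.3282)
  v3: (1-0.056)·(-2.1,-0.26) + 0.056·(-0.78,-0.5) = (-2.0261,-0.2734)
  v4: (1-0.056)·(1.89,-1.63) + 0.056·(4.95,-2.79) = (2.0614,-1.6950)
Shoelace sum Σ(x_i·y_{i+1} − x_{i+1}·y_i):
  i=1: 4.1350·3.3282 − 1.1673·0.9166 = +12.6918 (running +12.6918)
  i=2: 1.1673·-0.2734 − -2.0261·3.3282 = +6.4239 (running +19.1158)
  i=3: -2.0261·-1.6950 − 2.0614·-0.2734 = +3.9978 (running +23.1136)
  i=4: 2.0614·0.9166 − 4.1350·-1.6950 = +8.8981 (running +32.0117)
Area = |Σ|/2 = |32.0117|/2 = 16.0058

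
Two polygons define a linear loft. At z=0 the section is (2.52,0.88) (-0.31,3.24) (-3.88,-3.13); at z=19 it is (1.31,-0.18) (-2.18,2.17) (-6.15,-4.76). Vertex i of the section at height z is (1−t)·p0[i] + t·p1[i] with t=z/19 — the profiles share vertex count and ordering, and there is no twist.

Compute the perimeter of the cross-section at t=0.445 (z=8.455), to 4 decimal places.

Perimeter at t=0.445: 19.6059

Cross-section at t=0.445: each vertex is (1-t)·p0[i] + t·p1[i].
  v1: (1-0.445)·(2.52,0.88) + 0.445·(1.31,-0.18) = (1.9815,0.4083)
  v2: (1-0.445)·(-0.31,3.24) + 0.445·(-2.18,2.17) = (-1.1421,2.7639)
  v3: (1-0.445)·(-3.88,-3.13) + 0.445·(-6.15,-4.76) = (-4.8902,-3.8553)
Perimeter = Σ |v_{i+1} − v_i|:
  edge 1→2: √(-3.1237² + 2.3556²) = 3.9123 (running 3.9123)
  edge 2→3: √(-3.7480² + -6.6192²) = 7.6067 (running 11.5190)
  edge 3→1: √(6.8717² + 4.2636²) = 8.0870 (running 19.6059)
Perimeter = 19.6059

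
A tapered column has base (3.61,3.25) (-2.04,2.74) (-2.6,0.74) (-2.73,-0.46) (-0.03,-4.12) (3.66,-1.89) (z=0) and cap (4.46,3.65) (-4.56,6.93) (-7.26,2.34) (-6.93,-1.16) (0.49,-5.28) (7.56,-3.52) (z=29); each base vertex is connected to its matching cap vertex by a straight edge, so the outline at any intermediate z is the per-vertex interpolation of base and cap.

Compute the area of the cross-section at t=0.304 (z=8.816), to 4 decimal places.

Cross-section at t=0.304: each vertex is (1-t)·p0[i] + t·p1[i].
  v1: (1-0.304)·(3.61,3.25) + 0.304·(4.46,3.65) = (3.8684,3.3716)
  v2: (1-0.304)·(-2.04,2.74) + 0.304·(-4.56,6.93) = (-2.8061,4.0138)
  v3: (1-0.304)·(-2.6,0.74) + 0.304·(-7.26,2.34) = (-4.0166,1.2264)
  v4: (1-0.304)·(-2.73,-0.46) + 0.304·(-6.93,-1.16) = (-4.0068,-0.6728)
  v5: (1-0.304)·(-0.03,-4.12) + 0.304·(0.49,-5.28) = (0.1281,-4.4726)
  v6: (1-0.304)·(3.66,-1.89) + 0.304·(7.56,-3.52) = (4.8456,-2.3855)
Shoelace sum Σ(x_i·y_{i+1} − x_{i+1}·y_i):
  i=1: 3.8684·4.0138 − -2.8061·3.3716 = +24.9878 (running +24.9878)
  i=2: -2.8061·1.2264 − -4.0166·4.0138 = +12.6805 (running +37.6683)
  i=3: -4.0166·-0.6728 − -4.0068·1.2264 = +7.6163 (running +45.2846)
  i=4: -4.0068·-4.4726 − 0.1281·-0.6728 = +18.0071 (running +63.2917)
  i=5: 0.1281·-2.3855 − 4.8456·-4.4726 = +21.3671 (running +84.6588)
  i=6: 4.8456·3.3716 − 3.8684·-2.3855 = +25.5656 (running +110.2244)
Area = |Σ|/2 = |110.2244|/2 = 55.1122

Area at t=0.304: 55.1122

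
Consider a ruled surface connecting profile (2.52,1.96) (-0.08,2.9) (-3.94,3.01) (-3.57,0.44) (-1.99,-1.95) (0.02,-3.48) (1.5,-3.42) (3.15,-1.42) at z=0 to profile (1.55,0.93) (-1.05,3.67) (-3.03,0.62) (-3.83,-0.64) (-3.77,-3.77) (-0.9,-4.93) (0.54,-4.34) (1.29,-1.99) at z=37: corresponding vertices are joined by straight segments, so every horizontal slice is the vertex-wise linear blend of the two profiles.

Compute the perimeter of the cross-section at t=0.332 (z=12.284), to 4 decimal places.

Perimeter at t=0.332: 21.3052

Cross-section at t=0.332: each vertex is (1-t)·p0[i] + t·p1[i].
  v1: (1-0.332)·(2.52,1.96) + 0.332·(1.55,0.93) = (2.1980,1.6180)
  v2: (1-0.332)·(-0.08,2.9) + 0.332·(-1.05,3.67) = (-0.4020,3.1556)
  v3: (1-0.332)·(-3.94,3.01) + 0.332·(-3.03,0.62) = (-3.6379,2.2165)
  v4: (1-0.332)·(-3.57,0.44) + 0.332·(-3.83,-0.64) = (-3.6563,0.0814)
  v5: (1-0.332)·(-1.99,-1.95) + 0.332·(-3.77,-3.77) = (-2.5810,-2.5542)
  v6: (1-0.332)·(0.02,-3.48) + 0.332·(-0.9,-4.93) = (-0.2854,-3.9614)
  v7: (1-0.332)·(1.5,-3.42) + 0.332·(0.54,-4.34) = (1.1813,-3.7254)
  v8: (1-0.332)·(3.15,-1.42) + 0.332·(1.29,-1.99) = (2.5325,-1.6092)
Perimeter = Σ |v_{i+1} − v_i|:
  edge 1→2: √(-2.6000² + 1.5376²) = 3.0206 (running 3.0206)
  edge 2→3: √(-3.2358² + -0.9391²) = 3.3694 (running 6.3900)
  edge 3→4: √(-0.0184² + -2.1351²) = 2.1352 (running 8.5252)
  edge 4→5: √(1.0754² + -2.6357²) = 2.8466 (running 11.3718)
  edge 5→6: √(2.2955² + -1.4072²) = 2.6925 (running 14.0643)
  edge 6→7: √(1.4667² + 0.2360²) = 1.4856 (running 15.5498)
  edge 7→8: √(1.3512² + 2.1162²) = 2.5108 (running 18.0606)
  edge 8→1: √(-0.3345² + 3.2273²) = 3.2446 (running 21.3052)
Perimeter = 21.3052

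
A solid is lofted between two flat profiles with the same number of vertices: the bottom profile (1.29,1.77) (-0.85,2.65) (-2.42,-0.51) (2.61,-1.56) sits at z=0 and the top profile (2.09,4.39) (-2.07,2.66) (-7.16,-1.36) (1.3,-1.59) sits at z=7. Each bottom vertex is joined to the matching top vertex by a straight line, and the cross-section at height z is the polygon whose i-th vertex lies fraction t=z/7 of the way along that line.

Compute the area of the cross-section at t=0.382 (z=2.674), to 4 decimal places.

Area at t=0.382: 18.4844

Cross-section at t=0.382: each vertex is (1-t)·p0[i] + t·p1[i].
  v1: (1-0.382)·(1.29,1.77) + 0.382·(2.09,4.39) = (1.5956,2.7708)
  v2: (1-0.382)·(-0.85,2.65) + 0.382·(-2.07,2.66) = (-1.3160,2.6538)
  v3: (1-0.382)·(-2.42,-0.51) + 0.382·(-7.16,-1.36) = (-4.2307,-0.8347)
  v4: (1-0.382)·(2.61,-1.56) + 0.382·(1.3,-1.59) = (2.1096,-1.5715)
Shoelace sum Σ(x_i·y_{i+1} − x_{i+1}·y_i):
  i=1: 1.5956·2.6538 − -1.3160·2.7708 = +7.8810 (running +7.8810)
  i=2: -1.3160·-0.8347 − -4.2307·2.6538 = +12.3260 (running +20.2069)
  i=3: -4.2307·-1.5715 − 2.1096·-0.8347 = +8.4092 (running +28.6161)
  i=4: 2.1096·2.7708 − 1.5956·-1.5715 = +8.3527 (running +36.9689)
Area = |Σ|/2 = |36.9689|/2 = 18.4844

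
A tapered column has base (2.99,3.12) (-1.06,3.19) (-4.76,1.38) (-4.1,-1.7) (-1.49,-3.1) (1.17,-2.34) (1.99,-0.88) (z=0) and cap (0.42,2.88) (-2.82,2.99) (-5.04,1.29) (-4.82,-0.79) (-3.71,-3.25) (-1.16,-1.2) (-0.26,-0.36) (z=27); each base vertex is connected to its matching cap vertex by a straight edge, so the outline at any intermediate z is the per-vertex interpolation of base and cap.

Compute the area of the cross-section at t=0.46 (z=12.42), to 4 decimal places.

Area at t=0.46: 28.7325

Cross-section at t=0.46: each vertex is (1-t)·p0[i] + t·p1[i].
  v1: (1-0.46)·(2.99,3.12) + 0.46·(0.42,2.88) = (1.8078,3.0096)
  v2: (1-0.46)·(-1.06,3.19) + 0.46·(-2.82,2.99) = (-1.8696,3.0980)
  v3: (1-0.46)·(-4.76,1.38) + 0.46·(-5.04,1.29) = (-4.8888,1.3386)
  v4: (1-0.46)·(-4.1,-1.7) + 0.46·(-4.82,-0.79) = (-4.4312,-1.2814)
  v5: (1-0.46)·(-1.49,-3.1) + 0.46·(-3.71,-3.25) = (-2.5112,-3.1690)
  v6: (1-0.46)·(1.17,-2.34) + 0.46·(-1.16,-1.2) = (0.0982,-1.8156)
  v7: (1-0.46)·(1.99,-0.88) + 0.46·(-0.26,-0.36) = (0.9550,-0.6408)
Shoelace sum Σ(x_i·y_{i+1} − x_{i+1}·y_i):
  i=1: 1.8078·3.0980 − -1.8696·3.0096 = +11.2273 (running +11.2273)
  i=2: -1.8696·1.3386 − -4.8888·3.0980 = +12.6429 (running +23.8702)
  i=3: -4.8888·-1.2814 − -4.4312·1.3386 = +12.1961 (running +36.0663)
  i=4: -4.4312·-3.1690 − -2.5112·-1.2814 = +10.8246 (running +46.8909)
  i=5: -2.5112·-1.8156 − 0.0982·-3.1690 = +4.8705 (running +51.7614)
  i=6: 0.0982·-0.6408 − 0.9550·-1.8156 = +1.6710 (running +53.4324)
  i=7: 0.9550·3.0096 − 1.8078·-0.6408 = +4.0326 (running +57.4650)
Area = |Σ|/2 = |57.4650|/2 = 28.7325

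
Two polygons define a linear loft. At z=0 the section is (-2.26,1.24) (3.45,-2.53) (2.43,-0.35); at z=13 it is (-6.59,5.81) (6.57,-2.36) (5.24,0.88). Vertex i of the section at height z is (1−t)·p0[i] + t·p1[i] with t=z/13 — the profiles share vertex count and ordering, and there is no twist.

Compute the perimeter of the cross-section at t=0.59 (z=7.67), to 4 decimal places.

Perimeter at t=0.59: 24.5841

Cross-section at t=0.59: each vertex is (1-t)·p0[i] + t·p1[i].
  v1: (1-0.59)·(-2.26,1.24) + 0.59·(-6.59,5.81) = (-4.8147,3.9363)
  v2: (1-0.59)·(3.45,-2.53) + 0.59·(6.57,-2.36) = (5.2908,-2.4297)
  v3: (1-0.59)·(2.43,-0.35) + 0.59·(5.24,0.88) = (4.0879,0.3757)
Perimeter = Σ |v_{i+1} − v_i|:
  edge 1→2: √(10.1055² + -6.3660²) = 11.9435 (running 11.9435)
  edge 2→3: √(-1.2029² + 2.8054²) = 3.0524 (running 14.9959)
  edge 3→1: √(-8.9026² + 3.5606²) = 9.5882 (running 24.5841)
Perimeter = 24.5841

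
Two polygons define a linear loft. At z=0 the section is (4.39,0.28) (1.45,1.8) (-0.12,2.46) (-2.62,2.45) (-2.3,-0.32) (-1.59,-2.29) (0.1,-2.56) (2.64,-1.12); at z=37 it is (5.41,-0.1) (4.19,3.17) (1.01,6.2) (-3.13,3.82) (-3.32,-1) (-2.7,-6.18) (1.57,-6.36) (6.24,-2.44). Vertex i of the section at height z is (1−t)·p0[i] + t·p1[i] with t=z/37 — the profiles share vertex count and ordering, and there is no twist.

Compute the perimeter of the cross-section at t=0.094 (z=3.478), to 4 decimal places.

Cross-section at t=0.094: each vertex is (1-t)·p0[i] + t·p1[i].
  v1: (1-0.094)·(4.39,0.28) + 0.094·(5.41,-0.1) = (4.4859,0.2443)
  v2: (1-0.094)·(1.45,1.8) + 0.094·(4.19,3.17) = (1.7076,1.9288)
  v3: (1-0.094)·(-0.12,2.46) + 0.094·(1.01,6.2) = (-0.0138,2.8116)
  v4: (1-0.094)·(-2.62,2.45) + 0.094·(-3.13,3.82) = (-2.6679,2.5788)
  v5: (1-0.094)·(-2.3,-0.32) + 0.094·(-3.32,-1) = (-2.3959,-0.3839)
  v6: (1-0.094)·(-1.59,-2.29) + 0.094·(-2.7,-6.18) = (-1.6943,-2.6557)
  v7: (1-0.094)·(0.1,-2.56) + 0.094·(1.57,-6.36) = (0.2382,-2.9172)
  v8: (1-0.094)·(2.64,-1.12) + 0.094·(6.24,-2.44) = (2.9784,-1.2441)
Perimeter = Σ |v_{i+1} − v_i|:
  edge 1→2: √(-2.7783² + 1.6845²) = 3.2491 (running 3.2491)
  edge 2→3: √(-1.7213² + 0.8828²) = 1.9345 (running 5.1836)
  edge 3→4: √(-2.6542² + -0.2328²) = 2.6643 (running 7.8479)
  edge 4→5: √(0.2721² + -2.9627²) = 2.9752 (running 10.8231)
  edge 5→6: √(0.7015² + -2.2717²) = 2.3776 (running 13.2007)
  edge 6→7: √(1.9325² + -0.2615²) = 1.9501 (running 15.1508)
  edge 7→8: √(2.7402² + 1.6731²) = 3.2106 (running 18.3615)
  edge 8→1: √(1.5075² + 1.4884²) = 2.1184 (running 20.4799)
Perimeter = 20.4799

Perimeter at t=0.094: 20.4799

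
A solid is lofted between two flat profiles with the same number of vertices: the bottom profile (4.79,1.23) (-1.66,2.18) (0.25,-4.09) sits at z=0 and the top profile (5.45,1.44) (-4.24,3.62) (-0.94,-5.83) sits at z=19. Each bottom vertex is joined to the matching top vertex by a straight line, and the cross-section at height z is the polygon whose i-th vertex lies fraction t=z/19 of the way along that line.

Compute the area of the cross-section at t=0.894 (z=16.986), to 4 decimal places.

Cross-section at t=0.894: each vertex is (1-t)·p0[i] + t·p1[i].
  v1: (1-0.894)·(4.79,1.23) + 0.894·(5.45,1.44) = (5.3800,1.4177)
  v2: (1-0.894)·(-1.66,2.18) + 0.894·(-4.24,3.62) = (-3.9665,3.4674)
  v3: (1-0.894)·(0.25,-4.09) + 0.894·(-0.94,-5.83) = (-0.8139,-5.6456)
Shoelace sum Σ(x_i·y_{i+1} − x_{i+1}·y_i):
  i=1: 5.3800·3.4674 − -3.9665·1.4177 = +24.2780 (running +24.2780)
  i=2: -3.9665·-5.6456 − -0.8139·3.4674 = +25.2152 (running +49.4932)
  i=3: -0.8139·1.4177 − 5.3800·-5.6456 = +29.2195 (running +78.7127)
Area = |Σ|/2 = |78.7127|/2 = 39.3563

Area at t=0.894: 39.3563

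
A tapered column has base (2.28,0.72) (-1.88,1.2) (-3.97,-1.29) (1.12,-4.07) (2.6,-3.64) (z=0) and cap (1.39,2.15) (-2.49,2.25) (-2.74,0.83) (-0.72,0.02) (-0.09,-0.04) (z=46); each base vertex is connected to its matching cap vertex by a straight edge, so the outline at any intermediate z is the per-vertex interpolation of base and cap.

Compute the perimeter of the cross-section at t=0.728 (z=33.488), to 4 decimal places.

Cross-section at t=0.728: each vertex is (1-t)·p0[i] + t·p1[i].
  v1: (1-0.728)·(2.28,0.72) + 0.728·(1.39,2.15) = (1.6321,1.7610)
  v2: (1-0.728)·(-1.88,1.2) + 0.728·(-2.49,2.25) = (-2.3241,1.9644)
  v3: (1-0.728)·(-3.97,-1.29) + 0.728·(-2.74,0.83) = (-3.0746,0.2534)
  v4: (1-0.728)·(1.12,-4.07) + 0.728·(-0.72,0.02) = (-0.2195,-1.0925)
  v5: (1-0.728)·(2.6,-3.64) + 0.728·(-0.09,-0.04) = (0.6417,-1.0192)
Perimeter = Σ |v_{i+1} − v_i|:
  edge 1→2: √(-3.9562² + 0.2034²) = 3.9614 (running 3.9614)
  edge 2→3: √(-0.7505² + -1.7110²) = 1.8684 (running 5.8298)
  edge 3→4: √(2.8550² + -1.3458²) = 3.1563 (running 8.9861)
  edge 4→5: √(0.8612² + 0.0733²) = 0.8643 (running 9.8504)
  edge 5→1: √(0.9904² + 2.7802²) = 2.9514 (running 12.8018)
Perimeter = 12.8018

Perimeter at t=0.728: 12.8018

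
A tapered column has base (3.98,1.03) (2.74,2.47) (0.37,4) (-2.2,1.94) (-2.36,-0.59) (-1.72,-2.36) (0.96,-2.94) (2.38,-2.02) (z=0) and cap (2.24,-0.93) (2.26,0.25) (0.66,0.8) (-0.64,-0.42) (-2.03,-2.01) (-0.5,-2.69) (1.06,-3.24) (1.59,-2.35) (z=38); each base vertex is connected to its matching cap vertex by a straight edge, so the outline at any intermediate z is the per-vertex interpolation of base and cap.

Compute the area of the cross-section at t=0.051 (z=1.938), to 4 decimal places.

Area at t=0.051: 28.6883

Cross-section at t=0.051: each vertex is (1-t)·p0[i] + t·p1[i].
  v1: (1-0.051)·(3.98,1.03) + 0.051·(2.24,-0.93) = (3.8913,0.9300)
  v2: (1-0.051)·(2.74,2.47) + 0.051·(2.26,0.25) = (2.7155,2.3568)
  v3: (1-0.051)·(0.37,4) + 0.051·(0.66,0.8) = (0.3848,3.8368)
  v4: (1-0.051)·(-2.2,1.94) + 0.051·(-0.64,-0.42) = (-2.1204,1.8196)
  v5: (1-0.051)·(-2.36,-0.59) + 0.051·(-2.03,-2.01) = (-2.3432,-0.6624)
  v6: (1-0.051)·(-1.72,-2.36) + 0.051·(-0.5,-2.69) = (-1.6578,-2.3768)
  v7: (1-0.051)·(0.96,-2.94) + 0.051·(1.06,-3.24) = (0.9651,-2.9553)
  v8: (1-0.051)·(2.38,-2.02) + 0.051·(1.59,-2.35) = (2.3397,-2.0368)
Shoelace sum Σ(x_i·y_{i+1} − x_{i+1}·y_i):
  i=1: 3.8913·2.3568 − 2.7155·0.9300 = +6.6453 (running +6.6453)
  i=2: 2.7155·3.8368 − 0.3848·2.3568 = +9.5120 (running +16.1573)
  i=3: 0.3848·1.8196 − -2.1204·3.8368 = +8.8359 (running +24.9932)
  i=4: -2.1204·-0.6624 − -2.3432·1.8196 = +5.6683 (running +30.6616)
  i=5: -2.3432·-2.3768 − -1.6578·-0.6624 = +4.4712 (running +35.1327)
  i=6: -1.6578·-2.9553 − 0.9651·-2.3768 = +7.1931 (running +42.3259)
  i=7: 0.9651·-2.0368 − 2.3397·-2.9553 = +4.9488 (running +47.2747)
  i=8: 2.3397·0.9300 − 3.8913·-2.0368 = +10.1019 (running +57.3765)
Area = |Σ|/2 = |57.3765|/2 = 28.6883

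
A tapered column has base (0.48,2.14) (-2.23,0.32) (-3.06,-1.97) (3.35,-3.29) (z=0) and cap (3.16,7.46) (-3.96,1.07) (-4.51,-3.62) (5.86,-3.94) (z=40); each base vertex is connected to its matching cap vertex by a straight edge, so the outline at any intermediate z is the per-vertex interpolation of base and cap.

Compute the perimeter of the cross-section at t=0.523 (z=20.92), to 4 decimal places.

Perimeter at t=0.523: 27.6711

Cross-section at t=0.523: each vertex is (1-t)·p0[i] + t·p1[i].
  v1: (1-0.523)·(0.48,2.14) + 0.523·(3.16,7.46) = (1.8816,4.9224)
  v2: (1-0.523)·(-2.23,0.32) + 0.523·(-3.96,1.07) = (-3.1348,0.7123)
  v3: (1-0.523)·(-3.06,-1.97) + 0.523·(-4.51,-3.62) = (-3.8183,-2.8330)
  v4: (1-0.523)·(3.35,-3.29) + 0.523·(5.86,-3.94) = (4.6627,-3.6300)
Perimeter = Σ |v_{i+1} − v_i|:
  edge 1→2: √(-5.0164² + -4.2101²) = 6.5490 (running 6.5490)
  edge 2→3: √(-0.6836² + -3.5452²) = 3.6105 (running 10.1595)
  edge 3→4: √(8.4811² + -0.7970²) = 8.5184 (running 18.6780)
  edge 4→1: √(-2.7811² + 8.5523²) = 8.9931 (running 27.6711)
Perimeter = 27.6711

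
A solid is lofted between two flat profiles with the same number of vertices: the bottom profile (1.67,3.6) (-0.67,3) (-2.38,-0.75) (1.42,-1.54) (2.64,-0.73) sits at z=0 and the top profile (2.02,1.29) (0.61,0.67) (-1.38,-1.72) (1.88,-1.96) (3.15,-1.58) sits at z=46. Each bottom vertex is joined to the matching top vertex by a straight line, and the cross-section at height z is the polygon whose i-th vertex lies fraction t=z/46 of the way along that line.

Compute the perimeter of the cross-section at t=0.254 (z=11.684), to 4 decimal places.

Cross-section at t=0.254: each vertex is (1-t)·p0[i] + t·p1[i].
  v1: (1-0.254)·(1.67,3.6) + 0.254·(2.02,1.29) = (1.7589,3.0133)
  v2: (1-0.254)·(-0.67,3) + 0.254·(0.61,0.67) = (-0.3449,2.4082)
  v3: (1-0.254)·(-2.38,-0.75) + 0.254·(-1.38,-1.72) = (-2.1260,-0.9964)
  v4: (1-0.254)·(1.42,-1.54) + 0.254·(1.88,-1.96) = (1.5368,-1.6467)
  v5: (1-0.254)·(2.64,-0.73) + 0.254·(3.15,-1.58) = (2.7695,-0.9459)
Perimeter = Σ |v_{i+1} − v_i|:
  edge 1→2: √(-2.1038² + -0.6051²) = 2.1891 (running 2.1891)
  edge 2→3: √(-1.7811² + -3.4046²) = 3.8423 (running 6.0314)
  edge 3→4: √(3.6628² + -0.6503²) = 3.7201 (running 9.7515)
  edge 4→5: √(1.2327² + 0.7008²) = 1.4180 (running 11.1695)
  edge 5→1: √(-1.0106² + 3.9592²) = 4.0861 (running 15.2556)
Perimeter = 15.2556

Perimeter at t=0.254: 15.2556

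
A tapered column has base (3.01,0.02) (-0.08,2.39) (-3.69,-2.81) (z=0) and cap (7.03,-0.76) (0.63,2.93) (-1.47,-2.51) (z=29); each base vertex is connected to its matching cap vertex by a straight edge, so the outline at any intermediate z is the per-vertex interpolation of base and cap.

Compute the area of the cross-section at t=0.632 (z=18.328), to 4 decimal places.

Area at t=0.632: 18.1207

Cross-section at t=0.632: each vertex is (1-t)·p0[i] + t·p1[i].
  v1: (1-0.632)·(3.01,0.02) + 0.632·(7.03,-0.76) = (5.5506,-0.4730)
  v2: (1-0.632)·(-0.08,2.39) + 0.632·(0.63,2.93) = (0.3687,2.7313)
  v3: (1-0.632)·(-3.69,-2.81) + 0.632·(-1.47,-2.51) = (-2.2870,-2.6204)
Shoelace sum Σ(x_i·y_{i+1} − x_{i+1}·y_i):
  i=1: 5.5506·2.7313 − 0.3687·-0.4730 = +15.3347 (running +15.3347)
  i=2: 0.3687·-2.6204 − -2.2870·2.7313 = +5.2801 (running +20.6149)
  i=3: -2.2870·-0.4730 − 5.5506·-2.6204 = +15.6265 (running +36.2414)
Area = |Σ|/2 = |36.2414|/2 = 18.1207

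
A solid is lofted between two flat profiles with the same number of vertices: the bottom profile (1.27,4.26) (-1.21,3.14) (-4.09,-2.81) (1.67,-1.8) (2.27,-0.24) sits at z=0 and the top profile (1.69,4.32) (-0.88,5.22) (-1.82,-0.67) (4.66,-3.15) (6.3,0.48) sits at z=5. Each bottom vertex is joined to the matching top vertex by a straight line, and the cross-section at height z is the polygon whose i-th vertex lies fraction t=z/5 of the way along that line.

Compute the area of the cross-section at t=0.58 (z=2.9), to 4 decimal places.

Cross-section at t=0.58: each vertex is (1-t)·p0[i] + t·p1[i].
  v1: (1-0.58)·(1.27,4.26) + 0.58·(1.69,4.32) = (1.5136,4.2948)
  v2: (1-0.58)·(-1.21,3.14) + 0.58·(-0.88,5.22) = (-1.0186,4.3464)
  v3: (1-0.58)·(-4.09,-2.81) + 0.58·(-1.82,-0.67) = (-2.7734,-1.5688)
  v4: (1-0.58)·(1.67,-1.8) + 0.58·(4.66,-3.15) = (3.4042,-2.5830)
  v5: (1-0.58)·(2.27,-0.24) + 0.58·(6.3,0.48) = (4.6074,0.1776)
Shoelace sum Σ(x_i·y_{i+1} − x_{i+1}·y_i):
  i=1: 1.5136·4.3464 − -1.0186·4.2948 = +10.9534 (running +10.9534)
  i=2: -1.0186·-1.5688 − -2.7734·4.3464 = +13.6523 (running +24.6057)
  i=3: -2.7734·-2.5830 − 3.4042·-1.5688 = +12.5042 (running +37.1099)
  i=4: 3.4042·0.1776 − 4.6074·-2.5830 = +12.5055 (running +49.6154)
  i=5: 4.6074·4.2948 − 1.5136·0.1776 = +19.5190 (running +69.1344)
Area = |Σ|/2 = |69.1344|/2 = 34.5672

Area at t=0.58: 34.5672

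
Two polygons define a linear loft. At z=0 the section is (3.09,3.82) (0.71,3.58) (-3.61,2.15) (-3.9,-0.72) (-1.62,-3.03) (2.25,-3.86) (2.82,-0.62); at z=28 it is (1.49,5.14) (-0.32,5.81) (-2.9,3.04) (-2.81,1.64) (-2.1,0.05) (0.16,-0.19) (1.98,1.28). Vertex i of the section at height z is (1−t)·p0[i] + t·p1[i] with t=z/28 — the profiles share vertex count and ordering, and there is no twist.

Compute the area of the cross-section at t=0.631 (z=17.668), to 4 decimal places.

Area at t=0.631: 27.3911

Cross-section at t=0.631: each vertex is (1-t)·p0[i] + t·p1[i].
  v1: (1-0.631)·(3.09,3.82) + 0.631·(1.49,5.14) = (2.0804,4.6529)
  v2: (1-0.631)·(0.71,3.58) + 0.631·(-0.32,5.81) = (0.0601,4.9871)
  v3: (1-0.631)·(-3.61,2.15) + 0.631·(-2.9,3.04) = (-3.1620,2.7116)
  v4: (1-0.631)·(-3.9,-0.72) + 0.631·(-2.81,1.64) = (-3.2122,0.7692)
  v5: (1-0.631)·(-1.62,-3.03) + 0.631·(-2.1,0.05) = (-1.9229,-1.0865)
  v6: (1-0.631)·(2.25,-3.86) + 0.631·(0.16,-0.19) = (0.9312,-1.5442)
  v7: (1-0.631)·(2.82,-0.62) + 0.631·(1.98,1.28) = (2.2900,0.5789)
Shoelace sum Σ(x_i·y_{i+1} − x_{i+1}·y_i):
  i=1: 2.0804·4.9871 − 0.0601·4.6529 = +10.0957 (running +10.0957)
  i=2: 0.0601·2.7116 − -3.1620·4.9871 = +15.9321 (running +26.0279)
  i=3: -3.1620·0.7692 − -3.2122·2.7116 = +6.2781 (running +32.3060)
  i=4: -3.2122·-1.0865 − -1.9229·0.7692 = +4.9691 (running +37.2751)
  i=5: -1.9229·-1.5442 − 0.9312·-1.0865 = +3.9811 (running +41.2563)
  i=6: 0.9312·0.5789 − 2.2900·-1.5442 = +4.0753 (running +45.3316)
  i=7: 2.2900·4.6529 − 2.0804·0.5789 = +9.4507 (running +54.7822)
Area = |Σ|/2 = |54.7822|/2 = 27.3911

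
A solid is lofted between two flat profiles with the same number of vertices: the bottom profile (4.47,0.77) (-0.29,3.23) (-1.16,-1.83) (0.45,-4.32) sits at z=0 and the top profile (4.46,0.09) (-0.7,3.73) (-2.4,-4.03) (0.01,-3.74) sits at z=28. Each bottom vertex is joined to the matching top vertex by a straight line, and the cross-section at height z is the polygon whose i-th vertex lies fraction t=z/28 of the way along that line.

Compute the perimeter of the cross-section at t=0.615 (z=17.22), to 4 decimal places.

Perimeter at t=0.615: 21.1175

Cross-section at t=0.615: each vertex is (1-t)·p0[i] + t·p1[i].
  v1: (1-0.615)·(4.47,0.77) + 0.615·(4.46,0.09) = (4.4638,0.3518)
  v2: (1-0.615)·(-0.29,3.23) + 0.615·(-0.7,3.73) = (-0.5422,3.5375)
  v3: (1-0.615)·(-1.16,-1.83) + 0.615·(-2.4,-4.03) = (-1.9226,-3.1830)
  v4: (1-0.615)·(0.45,-4.32) + 0.615·(0.01,-3.74) = (0.1794,-3.9633)
Perimeter = Σ |v_{i+1} − v_i|:
  edge 1→2: √(-5.0060² + 3.1857²) = 5.9337 (running 5.9337)
  edge 2→3: √(-1.3805² + -6.7205²) = 6.8608 (running 12.7945)
  edge 3→4: √(2.1020² + -0.7803²) = 2.2422 (running 15.0367)
  edge 4→1: √(4.2844² + 4.3151²) = 6.0808 (running 21.1175)
Perimeter = 21.1175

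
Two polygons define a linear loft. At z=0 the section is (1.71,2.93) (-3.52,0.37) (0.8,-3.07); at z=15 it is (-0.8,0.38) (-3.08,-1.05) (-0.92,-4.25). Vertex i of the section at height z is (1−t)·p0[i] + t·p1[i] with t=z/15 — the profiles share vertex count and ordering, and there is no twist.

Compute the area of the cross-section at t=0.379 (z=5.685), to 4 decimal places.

Cross-section at t=0.379: each vertex is (1-t)·p0[i] + t·p1[i].
  v1: (1-0.379)·(1.71,2.93) + 0.379·(-0.8,0.38) = (0.7587,1.9636)
  v2: (1-0.379)·(-3.52,0.37) + 0.379·(-3.08,-1.05) = (-3.3532,-0.1682)
  v3: (1-0.379)·(0.8,-3.07) + 0.379·(-0.92,-4.25) = (0.1481,-3.5172)
Shoelace sum Σ(x_i·y_{i+1} − x_{i+1}·y_i):
  i=1: 0.7587·-0.1682 − -3.3532·1.9636 = +6.4567 (running +6.4567)
  i=2: -3.3532·-3.5172 − 0.1481·-0.1682 = +11.8190 (running +18.2756)
  i=3: 0.1481·1.9636 − 0.7587·-3.5172 = +2.9594 (running +21.2350)
Area = |Σ|/2 = |21.2350|/2 = 10.6175

Area at t=0.379: 10.6175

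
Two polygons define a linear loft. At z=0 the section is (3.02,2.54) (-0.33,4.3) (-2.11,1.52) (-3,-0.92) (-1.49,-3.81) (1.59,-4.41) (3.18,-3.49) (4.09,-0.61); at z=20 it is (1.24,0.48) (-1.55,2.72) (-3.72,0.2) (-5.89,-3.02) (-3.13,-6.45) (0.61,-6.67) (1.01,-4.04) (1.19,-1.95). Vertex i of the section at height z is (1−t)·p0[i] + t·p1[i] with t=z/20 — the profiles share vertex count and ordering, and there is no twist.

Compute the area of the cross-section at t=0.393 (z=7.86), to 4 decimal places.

Area at t=0.393: 42.7573

Cross-section at t=0.393: each vertex is (1-t)·p0[i] + t·p1[i].
  v1: (1-0.393)·(3.02,2.54) + 0.393·(1.24,0.48) = (2.3205,1.7304)
  v2: (1-0.393)·(-0.33,4.3) + 0.393·(-1.55,2.72) = (-0.8095,3.6791)
  v3: (1-0.393)·(-2.11,1.52) + 0.393·(-3.72,0.2) = (-2.7427,1.0012)
  v4: (1-0.393)·(-3,-0.92) + 0.393·(-5.89,-3.02) = (-4.1358,-1.7453)
  v5: (1-0.393)·(-1.49,-3.81) + 0.393·(-3.13,-6.45) = (-2.1345,-4.8475)
  v6: (1-0.393)·(1.59,-4.41) + 0.393·(0.61,-6.67) = (1.2049,-5.2982)
  v7: (1-0.393)·(3.18,-3.49) + 0.393·(1.01,-4.04) = (2.3272,-3.7062)
  v8: (1-0.393)·(4.09,-0.61) + 0.393·(1.19,-1.95) = (2.9503,-1.1366)
Shoelace sum Σ(x_i·y_{i+1} − x_{i+1}·y_i):
  i=1: 2.3205·3.6791 − -0.8095·1.7304 = +9.9378 (running +9.9378)
  i=2: -0.8095·1.0012 − -2.7427·3.6791 = +9.2802 (running +19.2180)
  i=3: -2.7427·-1.7453 − -4.1358·1.0012 = +8.9278 (running +28.1458)
  i=4: -4.1358·-4.8475 − -2.1345·-1.7453 = +16.3229 (running +44.4687)
  i=5: -2.1345·-5.2982 − 1.2049·-4.8475 = +17.1497 (running +61.6183)
  i=6: 1.2049·-3.7062 − 2.3272·-5.2982 = +7.8645 (running +69.4828)
  i=7: 2.3272·-1.1366 − 2.9503·-3.7062 = +8.2891 (running +77.7719)
  i=8: 2.9503·1.7304 − 2.3205·-1.1366 = +7.7427 (running +85.5147)
Area = |Σ|/2 = |85.5147|/2 = 42.7573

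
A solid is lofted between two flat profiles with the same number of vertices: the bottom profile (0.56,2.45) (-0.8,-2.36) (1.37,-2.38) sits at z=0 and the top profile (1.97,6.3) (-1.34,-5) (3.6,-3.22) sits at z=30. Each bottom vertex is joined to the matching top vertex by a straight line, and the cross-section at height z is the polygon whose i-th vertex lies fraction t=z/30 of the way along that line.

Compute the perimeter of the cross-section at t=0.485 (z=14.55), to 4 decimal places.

Cross-section at t=0.485: each vertex is (1-t)·p0[i] + t·p1[i].
  v1: (1-0.485)·(0.56,2.45) + 0.485·(1.97,6.3) = (1.2438,4.3172)
  v2: (1-0.485)·(-0.8,-2.36) + 0.485·(-1.34,-5) = (-1.0619,-3.6404)
  v3: (1-0.485)·(1.37,-2.38) + 0.485·(3.6,-3.22) = (2.4516,-2.7874)
Perimeter = Σ |v_{i+1} − v_i|:
  edge 1→2: √(-2.3057² + -7.9576²) = 8.2850 (running 8.2850)
  edge 2→3: √(3.5135² + 0.8530²) = 3.6155 (running 11.9005)
  edge 3→1: √(-1.2077² + 7.1046²) = 7.2066 (running 19.1070)
Perimeter = 19.1070

Perimeter at t=0.485: 19.1070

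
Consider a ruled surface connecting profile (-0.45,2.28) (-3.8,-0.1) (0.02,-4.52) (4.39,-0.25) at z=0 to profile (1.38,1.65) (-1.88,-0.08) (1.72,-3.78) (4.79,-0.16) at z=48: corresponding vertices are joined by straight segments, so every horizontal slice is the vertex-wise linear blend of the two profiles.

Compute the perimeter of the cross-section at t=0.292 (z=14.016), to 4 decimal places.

Cross-section at t=0.292: each vertex is (1-t)·p0[i] + t·p1[i].
  v1: (1-0.292)·(-0.45,2.28) + 0.292·(1.38,1.65) = (0.0844,2.0960)
  v2: (1-0.292)·(-3.8,-0.1) + 0.292·(-1.88,-0.08) = (-3.2394,-0.0942)
  v3: (1-0.292)·(0.02,-4.52) + 0.292·(1.72,-3.78) = (0.5164,-4.3039)
  v4: (1-0.292)·(4.39,-0.25) + 0.292·(4.79,-0.16) = (4.5068,-0.2237)
Perimeter = Σ |v_{i+1} − v_i|:
  edge 1→2: √(-3.3237² + -2.1902²) = 3.9805 (running 3.9805)
  edge 2→3: √(3.7558² + -4.2098²) = 5.6416 (running 9.6221)
  edge 3→4: √(3.9904² + 4.0802²) = 5.7071 (running 15.3292)
  edge 4→1: √(-4.4224² + 2.3198²) = 4.9939 (running 20.3231)
Perimeter = 20.3231

Perimeter at t=0.292: 20.3231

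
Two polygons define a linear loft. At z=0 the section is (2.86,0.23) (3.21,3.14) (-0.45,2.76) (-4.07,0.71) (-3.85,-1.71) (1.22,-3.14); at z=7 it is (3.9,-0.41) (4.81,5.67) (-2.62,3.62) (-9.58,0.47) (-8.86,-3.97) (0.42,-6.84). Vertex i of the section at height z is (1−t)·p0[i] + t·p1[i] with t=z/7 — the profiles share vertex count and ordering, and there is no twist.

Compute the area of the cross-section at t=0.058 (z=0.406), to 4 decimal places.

Cross-section at t=0.058: each vertex is (1-t)·p0[i] + t·p1[i].
  v1: (1-0.058)·(2.86,0.23) + 0.058·(3.9,-0.41) = (2.9203,0.1929)
  v2: (1-0.058)·(3.21,3.14) + 0.058·(4.81,5.67) = (3.3028,3.2867)
  v3: (1-0.058)·(-0.45,2.76) + 0.058·(-2.62,3.62) = (-0.5759,2.8099)
  v4: (1-0.058)·(-4.07,0.71) + 0.058·(-9.58,0.47) = (-4.3896,0.6961)
  v5: (1-0.058)·(-3.85,-1.71) + 0.058·(-8.86,-3.97) = (-4.1406,-1.8411)
  v6: (1-0.058)·(1.22,-3.14) + 0.058·(0.42,-6.84) = (1.1736,-3.3546)
Shoelace sum Σ(x_i·y_{i+1} − x_{i+1}·y_i):
  i=1: 2.9203·3.2867 − 3.3028·0.1929 = +8.9613 (running +8.9613)
  i=2: 3.3028·2.8099 − -0.5759·3.2867 = +11.1732 (running +20.1345)
  i=3: -0.5759·0.6961 − -4.3896·2.8099 = +11.9333 (running +32.0678)
  i=4: -4.3896·-1.8411 − -4.1406·0.6961 = +10.9637 (running +43.0316)
  i=5: -4.1406·-3.3546 − 1.1736·-1.8411 = +16.0507 (running +59.0822)
  i=6: 1.1736·0.1929 − 2.9203·-3.3546 = +10.0229 (running +69.1051)
Area = |Σ|/2 = |69.1051|/2 = 34.5526

Area at t=0.058: 34.5526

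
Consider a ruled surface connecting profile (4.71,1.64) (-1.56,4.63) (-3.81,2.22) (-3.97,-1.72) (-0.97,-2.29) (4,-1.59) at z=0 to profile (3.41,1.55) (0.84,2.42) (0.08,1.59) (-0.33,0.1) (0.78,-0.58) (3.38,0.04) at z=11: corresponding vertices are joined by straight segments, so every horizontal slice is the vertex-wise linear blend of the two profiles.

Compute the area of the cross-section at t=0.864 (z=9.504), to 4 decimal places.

Area at t=0.864: 11.0087

Cross-section at t=0.864: each vertex is (1-t)·p0[i] + t·p1[i].
  v1: (1-0.864)·(4.71,1.64) + 0.864·(3.41,1.55) = (3.5868,1.5622)
  v2: (1-0.864)·(-1.56,4.63) + 0.864·(0.84,2.42) = (0.5136,2.7206)
  v3: (1-0.864)·(-3.81,2.22) + 0.864·(0.08,1.59) = (-0.4490,1.6757)
  v4: (1-0.864)·(-3.97,-1.72) + 0.864·(-0.33,0.1) = (-0.8250,-0.1475)
  v5: (1-0.864)·(-0.97,-2.29) + 0.864·(0.78,-0.58) = (0.5420,-0.8126)
  v6: (1-0.864)·(4,-1.59) + 0.864·(3.38,0.04) = (3.4643,-0.1817)
Shoelace sum Σ(x_i·y_{i+1} − x_{i+1}·y_i):
  i=1: 3.5868·2.7206 − 0.5136·1.5622 = +8.9557 (running +8.9557)
  i=2: 0.5136·1.6757 − -0.4490·2.7206 = +2.0823 (running +11.0380)
  i=3: -0.4490·-0.1475 − -0.8250·1.6757 = +1.4487 (running +12.4868)
  i=4: -0.8250·-0.8126 − 0.5420·-0.1475 = +0.7504 (running +13.2371)
  i=5: 0.5420·-0.1817 − 3.4643·-0.8126 = +2.7165 (running +15.9536)
  i=6: 3.4643·1.5622 − 3.5868·-0.1817 = +6.0637 (running +22.0173)
Area = |Σ|/2 = |22.0173|/2 = 11.0087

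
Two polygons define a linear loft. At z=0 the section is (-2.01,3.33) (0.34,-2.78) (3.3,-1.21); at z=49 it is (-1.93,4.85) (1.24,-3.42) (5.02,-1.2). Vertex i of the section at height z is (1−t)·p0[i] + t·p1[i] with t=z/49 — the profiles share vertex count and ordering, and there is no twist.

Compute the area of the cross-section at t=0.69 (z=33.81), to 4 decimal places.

Cross-section at t=0.69: each vertex is (1-t)·p0[i] + t·p1[i].
  v1: (1-0.69)·(-2.01,3.33) + 0.69·(-1.93,4.85) = (-1.9548,4.3788)
  v2: (1-0.69)·(0.34,-2.78) + 0.69·(1.24,-3.42) = (0.9610,-3.2216)
  v3: (1-0.69)·(3.3,-1.21) + 0.69·(5.02,-1.2) = (4.4868,-1.2031)
Shoelace sum Σ(x_i·y_{i+1} − x_{i+1}·y_i):
  i=1: -1.9548·-3.2216 − 0.9610·4.3788 = +2.0896 (running +2.0896)
  i=2: 0.9610·-1.2031 − 4.4868·-3.2216 = +13.2985 (running +15.3881)
  i=3: 4.4868·4.3788 − -1.9548·-1.2031 = +17.2950 (running +32.6830)
Area = |Σ|/2 = |32.6830|/2 = 16.3415

Area at t=0.69: 16.3415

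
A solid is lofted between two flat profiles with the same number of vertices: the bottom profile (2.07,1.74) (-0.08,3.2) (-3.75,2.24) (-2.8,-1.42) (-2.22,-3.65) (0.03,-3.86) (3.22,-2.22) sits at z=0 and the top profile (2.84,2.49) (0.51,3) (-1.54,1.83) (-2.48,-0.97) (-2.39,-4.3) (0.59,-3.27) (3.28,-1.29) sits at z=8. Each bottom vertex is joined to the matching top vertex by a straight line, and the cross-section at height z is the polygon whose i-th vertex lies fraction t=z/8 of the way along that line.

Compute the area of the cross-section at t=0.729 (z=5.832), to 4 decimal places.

Area at t=0.729: 30.8388

Cross-section at t=0.729: each vertex is (1-t)·p0[i] + t·p1[i].
  v1: (1-0.729)·(2.07,1.74) + 0.729·(2.84,2.49) = (2.6313,2.2868)
  v2: (1-0.729)·(-0.08,3.2) + 0.729·(0.51,3) = (0.3501,3.0542)
  v3: (1-0.729)·(-3.75,2.24) + 0.729·(-1.54,1.83) = (-2.1389,1.9411)
  v4: (1-0.729)·(-2.8,-1.42) + 0.729·(-2.48,-0.97) = (-2.5667,-1.0919)
  v5: (1-0.729)·(-2.22,-3.65) + 0.729·(-2.39,-4.3) = (-2.3439,-4.1239)
  v6: (1-0.729)·(0.03,-3.86) + 0.729·(0.59,-3.27) = (0.4382,-3.4299)
  v7: (1-0.729)·(3.22,-2.22) + 0.729·(3.28,-1.29) = (3.2637,-1.5420)
Shoelace sum Σ(x_i·y_{i+1} − x_{i+1}·y_i):
  i=1: 2.6313·3.0542 − 0.3501·2.2868 = +7.2360 (running +7.2360)
  i=2: 0.3501·1.9411 − -2.1389·3.0542 = +7.2123 (running +14.4483)
  i=3: -2.1389·-1.0919 − -2.5667·1.9411 = +7.3179 (running +21.7661)
  i=4: -2.5667·-4.1239 − -2.3439·-1.0919 = +8.0253 (running +29.7914)
  i=5: -2.3439·-3.4299 − 0.4382·-4.1239 = +9.8467 (running +39.6381)
  i=6: 0.4382·-1.5420 − 3.2637·-3.4299 = +10.5185 (running +50.1566)
  i=7: 3.2637·2.2868 − 2.6313·-1.5420 = +11.5209 (running +61.6775)
Area = |Σ|/2 = |61.6775|/2 = 30.8388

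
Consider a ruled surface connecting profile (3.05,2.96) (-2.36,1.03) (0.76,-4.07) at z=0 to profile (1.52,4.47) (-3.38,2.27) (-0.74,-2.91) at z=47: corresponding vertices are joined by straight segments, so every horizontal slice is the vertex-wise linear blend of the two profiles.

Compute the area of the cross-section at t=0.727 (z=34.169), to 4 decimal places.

Cross-section at t=0.727: each vertex is (1-t)·p0[i] + t·p1[i].
  v1: (1-0.727)·(3.05,2.96) + 0.727·(1.52,4.47) = (1.9377,4.0578)
  v2: (1-0.727)·(-2.36,1.03) + 0.727·(-3.38,2.27) = (-3.1015,1.9315)
  v3: (1-0.727)·(0.76,-4.07) + 0.727·(-0.74,-2.91) = (-0.3305,-3.2267)
Shoelace sum Σ(x_i·y_{i+1} − x_{i+1}·y_i):
  i=1: 1.9377·1.9315 − -3.1015·4.0578 = +16.3279 (running +16.3279)
  i=2: -3.1015·-3.2267 − -0.3305·1.9315 = +10.6460 (running +26.9740)
  i=3: -0.3305·4.0578 − 1.9377·-3.2267 = +4.9112 (running +31.8852)
Area = |Σ|/2 = |31.8852|/2 = 15.9426

Area at t=0.727: 15.9426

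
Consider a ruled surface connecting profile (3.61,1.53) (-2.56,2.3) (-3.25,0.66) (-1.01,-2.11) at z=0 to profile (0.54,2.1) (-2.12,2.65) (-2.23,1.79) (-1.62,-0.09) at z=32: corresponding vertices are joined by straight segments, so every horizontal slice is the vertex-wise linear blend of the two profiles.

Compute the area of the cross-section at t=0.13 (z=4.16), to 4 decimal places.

Area at t=0.13: 13.8304

Cross-section at t=0.13: each vertex is (1-t)·p0[i] + t·p1[i].
  v1: (1-0.13)·(3.61,1.53) + 0.13·(0.54,2.1) = (3.2109,1.6041)
  v2: (1-0.13)·(-2.56,2.3) + 0.13·(-2.12,2.65) = (-2.5028,2.3455)
  v3: (1-0.13)·(-3.25,0.66) + 0.13·(-2.23,1.79) = (-3.1174,0.8069)
  v4: (1-0.13)·(-1.01,-2.11) + 0.13·(-1.62,-0.09) = (-1.0893,-1.8474)
Shoelace sum Σ(x_i·y_{i+1} − x_{i+1}·y_i):
  i=1: 3.2109·2.3455 − -2.5028·1.6041 = +11.5459 (running +11.5459)
  i=2: -2.5028·0.8069 − -3.1174·2.3455 = +5.2924 (running +16.8383)
  i=3: -3.1174·-1.8474 − -1.0893·0.8069 = +6.6380 (running +23.4763)
  i=4: -1.0893·1.6041 − 3.2109·-1.8474 = +4.1845 (running +27.6608)
Area = |Σ|/2 = |27.6608|/2 = 13.8304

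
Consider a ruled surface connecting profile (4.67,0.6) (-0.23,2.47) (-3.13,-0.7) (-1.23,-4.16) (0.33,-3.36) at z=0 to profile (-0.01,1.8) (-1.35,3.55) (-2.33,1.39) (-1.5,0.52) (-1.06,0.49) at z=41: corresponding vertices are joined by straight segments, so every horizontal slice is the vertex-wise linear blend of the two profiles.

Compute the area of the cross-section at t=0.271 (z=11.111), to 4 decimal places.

Area at t=0.271: 18.4912

Cross-section at t=0.271: each vertex is (1-t)·p0[i] + t·p1[i].
  v1: (1-0.271)·(4.67,0.6) + 0.271·(-0.01,1.8) = (3.4017,0.9252)
  v2: (1-0.271)·(-0.23,2.47) + 0.271·(-1.35,3.55) = (-0.5335,2.7627)
  v3: (1-0.271)·(-3.13,-0.7) + 0.271·(-2.33,1.39) = (-2.9132,-0.1336)
  v4: (1-0.271)·(-1.23,-4.16) + 0.271·(-1.5,0.52) = (-1.3032,-2.8917)
  v5: (1-0.271)·(0.33,-3.36) + 0.271·(-1.06,0.49) = (-0.0467,-2.3167)
Shoelace sum Σ(x_i·y_{i+1} − x_{i+1}·y_i):
  i=1: 3.4017·2.7627 − -0.5335·0.9252 = +9.8915 (running +9.8915)
  i=2: -0.5335·-0.1336 − -2.9132·2.7627 = +8.1195 (running +18.0110)
  i=3: -2.9132·-2.8917 − -1.3032·-0.1336 = +8.2500 (running +26.2610)
  i=4: -1.3032·-2.3167 − -0.0467·-2.8917 = +2.8840 (running +29.1450)
  i=5: -0.0467·0.9252 − 3.4017·-2.3167 = +7.8374 (running +36.9824)
Area = |Σ|/2 = |36.9824|/2 = 18.4912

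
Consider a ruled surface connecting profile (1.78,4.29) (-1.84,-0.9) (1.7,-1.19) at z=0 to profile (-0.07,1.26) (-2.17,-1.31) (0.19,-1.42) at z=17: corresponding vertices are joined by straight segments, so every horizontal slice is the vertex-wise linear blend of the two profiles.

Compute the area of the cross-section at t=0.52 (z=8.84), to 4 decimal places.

Cross-section at t=0.52: each vertex is (1-t)·p0[i] + t·p1[i].
  v1: (1-0.52)·(1.78,4.29) + 0.52·(-0.07,1.26) = (0.8180,2.7144)
  v2: (1-0.52)·(-1.84,-0.9) + 0.52·(-2.17,-1.31) = (-2.0116,-1.1132)
  v3: (1-0.52)·(1.7,-1.19) + 0.52·(0.19,-1.42) = (0.9148,-1.3096)
Shoelace sum Σ(x_i·y_{i+1} − x_{i+1}·y_i):
  i=1: 0.8180·-1.1132 − -2.0116·2.7144 = +4.5497 (running +4.5497)
  i=2: -2.0116·-1.3096 − 0.9148·-1.1132 = +3.6527 (running +8.2024)
  i=3: 0.9148·2.7144 − 0.8180·-1.3096 = +3.5544 (running +11.7568)
Area = |Σ|/2 = |11.7568|/2 = 5.8784

Area at t=0.52: 5.8784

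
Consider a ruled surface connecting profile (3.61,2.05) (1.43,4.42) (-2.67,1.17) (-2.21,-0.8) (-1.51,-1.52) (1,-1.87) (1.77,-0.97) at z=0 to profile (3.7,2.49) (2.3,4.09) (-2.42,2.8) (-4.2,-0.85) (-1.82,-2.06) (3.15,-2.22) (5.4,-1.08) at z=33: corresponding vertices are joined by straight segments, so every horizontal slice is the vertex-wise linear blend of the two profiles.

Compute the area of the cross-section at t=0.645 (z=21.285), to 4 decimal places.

Area at t=0.645: 34.1515

Cross-section at t=0.645: each vertex is (1-t)·p0[i] + t·p1[i].
  v1: (1-0.645)·(3.61,2.05) + 0.645·(3.7,2.49) = (3.6681,2.3338)
  v2: (1-0.645)·(1.43,4.42) + 0.645·(2.3,4.09) = (1.9911,4.2071)
  v3: (1-0.645)·(-2.67,1.17) + 0.645·(-2.42,2.8) = (-2.5088,2.2213)
  v4: (1-0.645)·(-2.21,-0.8) + 0.645·(-4.2,-0.85) = (-3.4935,-0.8322)
  v5: (1-0.645)·(-1.51,-1.52) + 0.645·(-1.82,-2.06) = (-1.7100,-1.8683)
  v6: (1-0.645)·(1,-1.87) + 0.645·(3.15,-2.22) = (2.3868,-2.0958)
  v7: (1-0.645)·(1.77,-0.97) + 0.645·(5.4,-1.08) = (4.1114,-1.0410)
Shoelace sum Σ(x_i·y_{i+1} − x_{i+1}·y_i):
  i=1: 3.6681·4.2071 − 1.9911·2.3338 = +10.7851 (running +10.7851)
  i=2: 1.9911·2.2213 − -2.5088·4.2071 = +14.9777 (running +25.7628)
  i=3: -2.5088·-0.8322 − -3.4935·2.2213 = +9.8483 (running +35.6111)
  i=4: -3.4935·-1.8683 − -1.7100·-0.8322 = +5.1039 (running +40.7150)
  i=5: -1.7100·-2.0958 − 2.3868·-1.8683 = +8.0428 (running +48.7578)
  i=6: 2.3868·-1.0410 − 4.1114·-2.0958 = +6.1319 (running +54.8897)
  i=7: 4.1114·2.3338 − 3.6681·-1.0410 = +13.4133 (running +68.3030)
Area = |Σ|/2 = |68.3030|/2 = 34.1515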